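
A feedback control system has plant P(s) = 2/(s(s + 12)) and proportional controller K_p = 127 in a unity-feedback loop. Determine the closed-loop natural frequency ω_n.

ω_n = 15.9 rad/s

With unity feedback the closed-loop characteristic equation is s² + 12s + 127·2 = s² + 12s + 254 = 0.
Matching s² + 2ζω_n s + ω_n²: ω_n = √254 = 15.94 rad/s and 2ζω_n = 12, so ζ = 12/(2·15.94) = 0.376.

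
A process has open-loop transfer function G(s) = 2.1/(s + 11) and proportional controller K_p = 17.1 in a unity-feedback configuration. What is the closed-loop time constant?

Closed-loop transfer function: T(s) = K_p·G(s)/(1 + K_p·G(s)) = 35.91/(s + 11 + 35.91) = 35.91/(s + 46.91).
Time constant τ = 1/46.91 = 0.0213 s.

τ = 0.0213 s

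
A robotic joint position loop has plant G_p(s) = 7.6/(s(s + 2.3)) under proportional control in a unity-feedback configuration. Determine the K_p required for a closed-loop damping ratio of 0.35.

K_p = 1.42

Closed-loop characteristic equation: s² + 2.3s + K_p·7.6 = 0.
So ω_n = √(7.6K_p) and 2ζω_n = 2.3, giving ζ = 2.3/(2√(7.6K_p)).
Setting ζ = 0.35: √(7.6K_p) = 2.3/(2·0.35) = 3.286, so K_p = 10.8/7.6 = 1.42.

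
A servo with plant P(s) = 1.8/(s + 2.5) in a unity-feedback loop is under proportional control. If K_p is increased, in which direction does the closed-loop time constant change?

decrease

Closed-loop pole is at s = −(2.5+K_p·1.8); larger K_p moves it further left, so τ = 1/(2.5+K_p·1.8) decreases.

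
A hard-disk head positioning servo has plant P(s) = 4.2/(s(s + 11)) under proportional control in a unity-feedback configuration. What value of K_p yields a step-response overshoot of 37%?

K_p = 79.1

From %OS = 100·exp(−πζ/√(1−ζ²)) = 37%, ζ = −ln(0.37)/√(π²+ln²(0.37)) = 0.3017.
Characteristic equation s² + 11s + 4.2K_p = 0 gives ζ = 11/(2√(4.2K_p)).
Setting ζ = 0.3017: √(4.2K_p) = 11/(2·0.3017) = 18.23, so K_p = 332.3/4.2 = 79.1.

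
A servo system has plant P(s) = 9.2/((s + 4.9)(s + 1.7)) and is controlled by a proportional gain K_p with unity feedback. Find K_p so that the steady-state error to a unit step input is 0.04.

The loop is type 0, so e_ss(step) = 1/(1 + K_pos) with K_pos = K_p·P(0).
P(0) = 1.104. Require 1/(1 + K_p·1.104) = 0.04, so 1 + 1.104·K_p = 25.
K_p = (25 − 1)/1.104 = 21.7.

K_p = 21.7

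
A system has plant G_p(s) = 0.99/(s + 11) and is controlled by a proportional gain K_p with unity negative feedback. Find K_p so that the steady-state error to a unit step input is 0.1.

K_p = 100

For a type-0 loop with proportional control, e_ss = 1/(1 + K_p·G_p(0)).
G_p(0) = 0.09. Require 1/(1 + K_p·0.09) = 0.1, so 1 + 0.09·K_p = 10.
K_p = (10 − 1)/0.09 = 100.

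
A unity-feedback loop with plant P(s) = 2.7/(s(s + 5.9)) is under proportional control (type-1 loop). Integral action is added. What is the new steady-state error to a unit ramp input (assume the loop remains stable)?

0

The integrator raises the loop to type 2, so K_v → ∞ and e_ss to a ramp is zero.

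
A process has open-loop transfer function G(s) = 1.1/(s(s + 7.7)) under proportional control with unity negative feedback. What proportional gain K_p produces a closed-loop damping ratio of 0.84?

K_p = 19.1

Closed-loop characteristic equation: s² + 7.7s + K_p·1.1 = 0.
So ω_n = √(1.1K_p) and 2ζω_n = 7.7, giving ζ = 7.7/(2√(1.1K_p)).
Setting ζ = 0.84: √(1.1K_p) = 7.7/(2·0.84) = 4.583, so K_p = 21.01/1.1 = 19.1.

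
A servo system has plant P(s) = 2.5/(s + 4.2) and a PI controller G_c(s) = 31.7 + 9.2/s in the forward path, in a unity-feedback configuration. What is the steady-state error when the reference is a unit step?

The open loop G_c(s)P(s) has a pole at the origin (type 1), so the static position error constant is infinite and e_ss = 1/(1+∞) = 0.

0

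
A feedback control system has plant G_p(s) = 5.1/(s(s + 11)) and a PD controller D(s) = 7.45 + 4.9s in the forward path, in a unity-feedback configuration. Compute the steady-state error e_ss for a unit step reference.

0

The open loop D(s)G_p(s) has a pole at the origin (type 1), so the static position error constant is infinite and e_ss = 1/(1+∞) = 0.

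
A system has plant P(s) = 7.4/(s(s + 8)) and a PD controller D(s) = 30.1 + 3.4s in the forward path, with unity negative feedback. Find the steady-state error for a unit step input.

The open loop D(s)P(s) has a pole at the origin (type 1), so the static position error constant is infinite and e_ss = 1/(1+∞) = 0.

0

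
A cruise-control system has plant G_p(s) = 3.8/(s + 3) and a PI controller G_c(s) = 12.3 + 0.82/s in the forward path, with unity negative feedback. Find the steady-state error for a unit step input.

0

The open loop G_c(s)G_p(s) has a pole at the origin (type 1), so the static position error constant is infinite and e_ss = 1/(1+∞) = 0.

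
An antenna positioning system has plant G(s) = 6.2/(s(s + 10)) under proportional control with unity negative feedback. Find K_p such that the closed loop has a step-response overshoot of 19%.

K_p = 18.5

From %OS = 100·exp(−πζ/√(1−ζ²)) = 19%, ζ = −ln(0.19)/√(π²+ln²(0.19)) = 0.4673.
Characteristic equation s² + 10s + 6.2K_p = 0 gives ζ = 10/(2√(6.2K_p)).
Setting ζ = 0.4673: √(6.2K_p) = 10/(2·0.4673) = 10.7, so K_p = 114.5/6.2 = 18.5.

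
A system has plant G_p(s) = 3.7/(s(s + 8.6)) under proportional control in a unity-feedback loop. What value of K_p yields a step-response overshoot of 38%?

K_p = 57.7

From %OS = 100·exp(−πζ/√(1−ζ²)) = 38%, ζ = −ln(0.38)/√(π²+ln²(0.38)) = 0.2943.
Characteristic equation s² + 8.6s + 3.7K_p = 0 gives ζ = 8.6/(2√(3.7K_p)).
Setting ζ = 0.2943: √(3.7K_p) = 8.6/(2·0.2943) = 14.61, so K_p = 213.4/3.7 = 57.7.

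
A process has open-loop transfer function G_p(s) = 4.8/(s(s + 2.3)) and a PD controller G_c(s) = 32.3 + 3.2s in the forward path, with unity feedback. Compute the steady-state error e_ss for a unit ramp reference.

The loop has one pole at the origin (type 1). Velocity error constant K_v = lim_{s→0} s·G_c(s)G_p(s) = 32.3·4.8/2.3 = 67.41.
Steady-state error to a unit ramp: e_ss = 1/K_v = 0.0148.

0.0148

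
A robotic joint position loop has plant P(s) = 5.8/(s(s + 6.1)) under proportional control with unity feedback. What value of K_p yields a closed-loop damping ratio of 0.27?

Closed-loop characteristic equation: s² + 6.1s + K_p·5.8 = 0.
So ω_n = √(5.8K_p) and 2ζω_n = 6.1, giving ζ = 6.1/(2√(5.8K_p)).
Setting ζ = 0.27: √(5.8K_p) = 6.1/(2·0.27) = 11.3, so K_p = 127.6/5.8 = 22.

K_p = 22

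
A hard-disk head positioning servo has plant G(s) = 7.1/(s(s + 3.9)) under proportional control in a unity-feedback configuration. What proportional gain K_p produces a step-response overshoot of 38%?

From %OS = 100·exp(−πζ/√(1−ζ²)) = 38%, ζ = −ln(0.38)/√(π²+ln²(0.38)) = 0.2943.
Characteristic equation s² + 3.9s + 7.1K_p = 0 gives ζ = 3.9/(2√(7.1K_p)).
Setting ζ = 0.2943: √(7.1K_p) = 3.9/(2·0.2943) = 6.625, so K_p = 43.89/7.1 = 6.18.

K_p = 6.18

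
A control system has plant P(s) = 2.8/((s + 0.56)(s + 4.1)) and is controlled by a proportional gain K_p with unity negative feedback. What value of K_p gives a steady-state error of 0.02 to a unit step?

Steady-state error for a unit step on this type-0 loop is 1/(1 + K_p·P(0)).
P(0) = 1.22. Require 1/(1 + K_p·1.22) = 0.02, so 1 + 1.22·K_p = 50.
K_p = (50 − 1)/1.22 = 40.2.

K_p = 40.2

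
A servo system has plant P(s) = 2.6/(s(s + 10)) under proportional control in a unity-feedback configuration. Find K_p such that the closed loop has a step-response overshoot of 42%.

From %OS = 100·exp(−πζ/√(1−ζ²)) = 42%, ζ = −ln(0.42)/√(π²+ln²(0.42)) = 0.2662.
Characteristic equation s² + 10s + 2.6K_p = 0 gives ζ = 10/(2√(2.6K_p)).
Setting ζ = 0.2662: √(2.6K_p) = 10/(2·0.2662) = 18.78, so K_p = 352.9/2.6 = 136.

K_p = 136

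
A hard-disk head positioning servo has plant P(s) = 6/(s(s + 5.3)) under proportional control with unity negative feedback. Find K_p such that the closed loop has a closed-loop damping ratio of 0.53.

Closed-loop characteristic equation: s² + 5.3s + K_p·6 = 0.
So ω_n = √(6K_p) and 2ζω_n = 5.3, giving ζ = 5.3/(2√(6K_p)).
Setting ζ = 0.53: √(6K_p) = 5.3/(2·0.53) = 5, so K_p = 25/6 = 4.17.

K_p = 4.17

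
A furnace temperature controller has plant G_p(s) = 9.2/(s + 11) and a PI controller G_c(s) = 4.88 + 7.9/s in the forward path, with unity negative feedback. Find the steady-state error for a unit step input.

The open loop G_c(s)G_p(s) has a pole at the origin (type 1), so the static position error constant is infinite and e_ss = 1/(1+∞) = 0.

0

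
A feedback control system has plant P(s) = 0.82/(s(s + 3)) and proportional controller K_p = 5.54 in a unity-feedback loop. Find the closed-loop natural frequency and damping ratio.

The closed-loop denominator is s(s+3) + 5.54·0.82 = s² + 3s + 4.543.
Matching s² + 2ζω_n s + ω_n²: ω_n = √4.543 = 2.131 rad/s and 2ζω_n = 3, so ζ = 3/(2·2.131) = 0.704.

ω_n = 2.13 rad/s, ζ = 0.704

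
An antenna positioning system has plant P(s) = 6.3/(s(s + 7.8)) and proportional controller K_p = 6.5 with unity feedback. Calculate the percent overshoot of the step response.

8.94%

Closed-loop characteristic equation: s² + 7.8s + 40.95 = 0, so ω_n = 6.399 rad/s and ζ = 7.8/(2·6.399) = 0.6094.
%OS = 100·exp(−πζ/√(1−ζ²)) = 100·exp(−π·0.6094/√0.6286) = 8.94%.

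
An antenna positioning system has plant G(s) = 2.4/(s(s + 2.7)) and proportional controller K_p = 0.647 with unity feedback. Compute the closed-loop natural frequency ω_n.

ω_n = 1.25 rad/s

With unity feedback the closed-loop characteristic equation is s² + 2.7s + 0.647·2.4 = s² + 2.7s + 1.553 = 0.
So ω_n² = 1.553 ⇒ ω_n = 1.246 rad/s, and ζ = 2.7/(2ω_n) = 1.08.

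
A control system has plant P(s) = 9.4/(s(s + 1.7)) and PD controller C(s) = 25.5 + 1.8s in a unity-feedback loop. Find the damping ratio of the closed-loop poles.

ζ = 0.601

Forward path: (25.5 + 1.8s)·9.4/(s(s+1.7)). The closed-loop characteristic equation is s² + (1.7 + 9.4·1.8)s + 9.4·25.5 = 0.
That is s² + 18.62s + 239.7 = 0, so ω_n = 15.48 rad/s and ζ = 18.62/(2·15.48) = 0.6013.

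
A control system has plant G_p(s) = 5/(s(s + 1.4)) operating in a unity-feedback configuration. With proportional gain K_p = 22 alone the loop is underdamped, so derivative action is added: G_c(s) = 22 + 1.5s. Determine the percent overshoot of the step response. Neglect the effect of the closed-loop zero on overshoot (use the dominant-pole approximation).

Forward path: (22 + 1.5s)·5/(s(s+1.4)). The closed-loop characteristic equation is s² + (1.4 + 5·1.5)s + 5·22 = 0.
That is s² + 8.9s + 110 = 0, so ω_n = 10.49 rad/s and ζ = 8.9/(2·10.49) = 0.4243.
%OS = 100·exp(−πζ/√(1−ζ²)) = 22.9%.

22.9%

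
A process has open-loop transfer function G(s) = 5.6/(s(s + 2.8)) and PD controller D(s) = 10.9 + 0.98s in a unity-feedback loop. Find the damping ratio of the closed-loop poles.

ζ = 0.53

Forward path: (10.9 + 0.98s)·5.6/(s(s+2.8)). The closed-loop characteristic equation is s² + (2.8 + 5.6·0.98)s + 5.6·10.9 = 0.
That is s² + 8.288s + 61.04 = 0, so ω_n = 7.813 rad/s and ζ = 8.288/(2·7.813) = 0.5304.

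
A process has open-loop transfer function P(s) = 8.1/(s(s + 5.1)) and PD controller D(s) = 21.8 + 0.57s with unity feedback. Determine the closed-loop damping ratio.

Forward path: (21.8 + 0.57s)·8.1/(s(s+5.1)). The closed-loop characteristic equation is s² + (5.1 + 8.1·0.57)s + 8.1·21.8 = 0.
That is s² + 9.717s + 176.6 = 0, so ω_n = 13.29 rad/s and ζ = 9.717/(2·13.29) = 0.3656.

ζ = 0.366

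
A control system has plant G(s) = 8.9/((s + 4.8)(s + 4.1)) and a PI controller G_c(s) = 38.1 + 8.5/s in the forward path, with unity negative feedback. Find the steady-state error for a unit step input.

The open loop G_c(s)G(s) has a pole at the origin (type 1), so the static position error constant is infinite and e_ss = 1/(1+∞) = 0.

0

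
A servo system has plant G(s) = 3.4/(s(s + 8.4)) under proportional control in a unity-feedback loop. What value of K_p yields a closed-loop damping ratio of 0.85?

Closed-loop characteristic equation: s² + 8.4s + K_p·3.4 = 0.
So ω_n = √(3.4K_p) and 2ζω_n = 8.4, giving ζ = 8.4/(2√(3.4K_p)).
Setting ζ = 0.85: √(3.4K_p) = 8.4/(2·0.85) = 4.941, so K_p = 24.42/3.4 = 7.18.

K_p = 7.18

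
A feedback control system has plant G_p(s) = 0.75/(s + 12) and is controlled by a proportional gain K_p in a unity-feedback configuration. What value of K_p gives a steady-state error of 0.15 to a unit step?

K_p = 90.7

The loop is type 0, so e_ss(step) = 1/(1 + K_pos) with K_pos = K_p·G_p(0).
G_p(0) = 0.0625. Require 1/(1 + K_p·0.0625) = 0.15, so 1 + 0.0625·K_p = 6.667.
K_p = (6.667 − 1)/0.0625 = 90.7.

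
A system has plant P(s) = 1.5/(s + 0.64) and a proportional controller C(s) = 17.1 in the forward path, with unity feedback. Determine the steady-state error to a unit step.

The loop is type 0. Static position error constant K_pos = C(0)·P(0) = 17.1·2.344 = 40.08.
Steady-state error to a unit step: e_ss = 1/(1+K_pos) = 1/41.08 = 0.0243.

0.0243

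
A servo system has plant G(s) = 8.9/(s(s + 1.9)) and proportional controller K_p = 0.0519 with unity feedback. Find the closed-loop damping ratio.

ζ = 1.4

With unity feedback the closed-loop characteristic equation is s² + 1.9s + 0.0519·8.9 = s² + 1.9s + 0.4619 = 0.
So ω_n² = 0.4619 ⇒ ω_n = 0.6796 rad/s, and ζ = 1.9/(2ω_n) = 1.4.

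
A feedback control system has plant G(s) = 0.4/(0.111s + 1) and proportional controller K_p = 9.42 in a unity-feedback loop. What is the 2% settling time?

Closed loop: T(s) = K_p·G/(1+K_p·G) = 3.768/(0.111s + 1 + 3.768), with pole at s = −(1 + 3.768)/0.111 = −42.95.
τ = 1/42.95 = 0.02328 s, so 2% settling time ≈ 4τ = 0.0931 s.

T_s ≈ 0.0931 s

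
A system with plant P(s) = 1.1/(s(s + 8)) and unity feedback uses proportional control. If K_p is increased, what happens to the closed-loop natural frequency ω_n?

ω_n = √(1.1·K_p), which grows with K_p.

increase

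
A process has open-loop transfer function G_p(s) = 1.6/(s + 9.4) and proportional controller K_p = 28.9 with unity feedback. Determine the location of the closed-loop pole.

s = -55.64

Closed-loop transfer function: T(s) = K_p·G_p(s)/(1 + K_p·G_p(s)) = 46.24/(s + 9.4 + 46.24) = 46.24/(s + 55.64).
The closed-loop pole is at s = −55.64.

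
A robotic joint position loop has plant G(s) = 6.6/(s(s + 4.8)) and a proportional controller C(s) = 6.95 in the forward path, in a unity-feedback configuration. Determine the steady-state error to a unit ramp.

The loop has one pole at the origin (type 1). Velocity error constant K_v = lim_{s→0} s·C(s)G(s) = 6.95·6.6/4.8 = 9.556.
Steady-state error to a unit ramp: e_ss = 1/K_v = 0.105.

0.105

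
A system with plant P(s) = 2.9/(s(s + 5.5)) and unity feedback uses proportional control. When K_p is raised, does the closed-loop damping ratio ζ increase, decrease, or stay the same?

ζ = 5.5/(2√(2.9K_p)); increasing K_p raises the denominator, so ζ falls.

decrease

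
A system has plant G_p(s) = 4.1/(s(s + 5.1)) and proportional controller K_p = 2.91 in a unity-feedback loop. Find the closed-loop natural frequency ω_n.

The closed-loop denominator is s(s+5.1) + 2.91·4.1 = s² + 5.1s + 11.93.
So ω_n² = 11.93 ⇒ ω_n = 3.454 rad/s, and ζ = 5.1/(2ω_n) = 0.738.

ω_n = 3.45 rad/s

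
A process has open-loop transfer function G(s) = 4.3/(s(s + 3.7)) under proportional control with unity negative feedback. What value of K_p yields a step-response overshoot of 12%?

K_p = 2.54

From %OS = 100·exp(−πζ/√(1−ζ²)) = 12%, ζ = −ln(0.12)/√(π²+ln²(0.12)) = 0.5594.
Characteristic equation s² + 3.7s + 4.3K_p = 0 gives ζ = 3.7/(2√(4.3K_p)).
Setting ζ = 0.5594: √(4.3K_p) = 3.7/(2·0.5594) = 3.307, so K_p = 10.94/4.3 = 2.54.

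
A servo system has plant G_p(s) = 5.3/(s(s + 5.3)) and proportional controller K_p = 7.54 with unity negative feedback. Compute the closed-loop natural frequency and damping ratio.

With unity feedback the closed-loop characteristic equation is s² + 5.3s + 7.54·5.3 = s² + 5.3s + 39.96 = 0.
Matching s² + 2ζω_n s + ω_n²: ω_n = √39.96 = 6.322 rad/s and 2ζω_n = 5.3, so ζ = 5.3/(2·6.322) = 0.419.

ω_n = 6.32 rad/s, ζ = 0.419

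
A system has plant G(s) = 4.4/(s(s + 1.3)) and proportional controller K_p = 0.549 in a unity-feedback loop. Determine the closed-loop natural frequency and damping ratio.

ω_n = 1.55 rad/s, ζ = 0.418

The closed-loop denominator is s(s+1.3) + 0.549·4.4 = s² + 1.3s + 2.416.
Matching s² + 2ζω_n s + ω_n²: ω_n = √2.416 = 1.554 rad/s and 2ζω_n = 1.3, so ζ = 1.3/(2·1.554) = 0.418.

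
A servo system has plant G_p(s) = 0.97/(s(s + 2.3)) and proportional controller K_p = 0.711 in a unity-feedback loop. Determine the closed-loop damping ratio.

With unity feedback the closed-loop characteristic equation is s² + 2.3s + 0.711·0.97 = s² + 2.3s + 0.6897 = 0.
Matching s² + 2ζω_n s + ω_n²: ω_n = √0.6897 = 0.8305 rad/s and 2ζω_n = 2.3, so ζ = 2.3/(2·0.8305) = 1.38.

ζ = 1.38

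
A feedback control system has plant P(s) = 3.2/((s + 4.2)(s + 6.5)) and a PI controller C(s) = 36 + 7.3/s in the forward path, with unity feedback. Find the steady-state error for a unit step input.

The open loop C(s)P(s) has a pole at the origin (type 1), so the static position error constant is infinite and e_ss = 1/(1+∞) = 0.

0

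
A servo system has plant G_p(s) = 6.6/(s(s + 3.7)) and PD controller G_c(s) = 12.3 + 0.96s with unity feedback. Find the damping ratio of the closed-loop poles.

Forward path: (12.3 + 0.96s)·6.6/(s(s+3.7)). The closed-loop characteristic equation is s² + (3.7 + 6.6·0.96)s + 6.6·12.3 = 0.
That is s² + 10.04s + 81.18 = 0, so ω_n = 9.01 rad/s and ζ = 10.04/(2·9.01) = 0.5569.

ζ = 0.557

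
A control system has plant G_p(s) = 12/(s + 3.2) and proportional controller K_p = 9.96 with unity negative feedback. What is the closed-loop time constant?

τ = 0.00815 s

Closed-loop transfer function: T(s) = K_p·G_p(s)/(1 + K_p·G_p(s)) = 119.5/(s + 3.2 + 119.5) = 119.5/(s + 122.7).
Time constant τ = 1/122.7 = 0.00815 s.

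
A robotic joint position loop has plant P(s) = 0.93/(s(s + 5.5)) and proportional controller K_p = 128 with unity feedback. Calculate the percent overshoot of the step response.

The closed-loop denominator s² + 5.5s + 119 gives ω_n = √119 = 10.91 and ζ = 5.5/(2ω_n) = 0.252.
%OS = 100·exp(−πζ/√(1−ζ²)) = 100·exp(−π·0.252/√0.9365) = 44.1%.

44.1%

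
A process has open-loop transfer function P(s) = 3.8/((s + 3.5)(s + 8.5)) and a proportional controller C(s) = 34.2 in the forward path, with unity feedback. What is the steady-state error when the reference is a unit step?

0.186

The loop is type 0. Static position error constant K_pos = C(0)·P(0) = 34.2·0.1277 = 4.368.
Steady-state error to a unit step: e_ss = 1/(1+K_pos) = 1/5.368 = 0.186.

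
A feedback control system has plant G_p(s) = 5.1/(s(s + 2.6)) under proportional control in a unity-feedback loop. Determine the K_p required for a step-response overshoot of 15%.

From %OS = 100·exp(−πζ/√(1−ζ²)) = 15%, ζ = −ln(0.15)/√(π²+ln²(0.15)) = 0.5169.
Characteristic equation s² + 2.6s + 5.1K_p = 0 gives ζ = 2.6/(2√(5.1K_p)).
Setting ζ = 0.5169: √(5.1K_p) = 2.6/(2·0.5169) = 2.515, so K_p = 6.324/5.1 = 1.24.

K_p = 1.24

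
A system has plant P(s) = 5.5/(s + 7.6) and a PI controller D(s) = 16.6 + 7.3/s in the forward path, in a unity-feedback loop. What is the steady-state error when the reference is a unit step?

0

The open loop D(s)P(s) has a pole at the origin (type 1), so the static position error constant is infinite and e_ss = 1/(1+∞) = 0.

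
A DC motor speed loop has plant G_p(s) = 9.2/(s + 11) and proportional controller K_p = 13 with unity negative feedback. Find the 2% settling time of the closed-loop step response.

Closed-loop transfer function: T(s) = K_p·G_p(s)/(1 + K_p·G_p(s)) = 119.6/(s + 11 + 119.6) = 119.6/(s + 130.6).
Time constant τ = 1/130.6 = 0.007657 s, so the 2% settling time is about 4τ = 0.0306 s.

T_s ≈ 0.0306 s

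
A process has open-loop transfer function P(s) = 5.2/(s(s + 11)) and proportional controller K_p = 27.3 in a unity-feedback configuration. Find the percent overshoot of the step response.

19.5%

Closed-loop characteristic equation: s² + 11s + 142 = 0, so ω_n = 11.91 rad/s and ζ = 11/(2·11.91) = 0.4616.
%OS = 100·exp(−πζ/√(1−ζ²)) = 100·exp(−π·0.4616/√0.7869) = 19.5%.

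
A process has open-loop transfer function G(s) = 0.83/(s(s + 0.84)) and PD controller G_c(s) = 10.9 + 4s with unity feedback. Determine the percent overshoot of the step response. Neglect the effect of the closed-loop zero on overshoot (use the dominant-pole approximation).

4.94%

Forward path: (10.9 + 4s)·0.83/(s(s+0.84)). The closed-loop characteristic equation is s² + (0.84 + 0.83·4)s + 0.83·10.9 = 0.
That is s² + 4.16s + 9.047 = 0, so ω_n = 3.008 rad/s and ζ = 4.16/(2·3.008) = 0.6915.
%OS = 100·exp(−πζ/√(1−ζ²)) = 4.94%.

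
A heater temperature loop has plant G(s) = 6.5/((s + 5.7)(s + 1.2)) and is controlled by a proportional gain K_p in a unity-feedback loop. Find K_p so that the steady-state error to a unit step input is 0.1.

K_p = 9.47

The loop is type 0, so e_ss(step) = 1/(1 + K_pos) with K_pos = K_p·G(0).
G(0) = 0.9503. Require 1/(1 + K_p·0.9503) = 0.1, so 1 + 0.9503·K_p = 10.
K_p = (10 − 1)/0.9503 = 9.47.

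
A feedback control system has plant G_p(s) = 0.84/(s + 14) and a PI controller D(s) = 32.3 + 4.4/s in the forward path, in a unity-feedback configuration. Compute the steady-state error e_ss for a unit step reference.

0

The open loop D(s)G_p(s) has a pole at the origin (type 1), so the static position error constant is infinite and e_ss = 1/(1+∞) = 0.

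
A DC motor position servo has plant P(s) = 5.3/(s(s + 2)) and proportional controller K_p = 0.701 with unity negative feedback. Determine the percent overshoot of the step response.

The closed-loop denominator s² + 2s + 3.715 gives ω_n = √3.715 = 1.928 and ζ = 2/(2ω_n) = 0.5188.
%OS = 100·exp(−πζ/√(1−ζ²)) = 100·exp(−π·0.5188/√0.7308) = 14.9%.

14.9%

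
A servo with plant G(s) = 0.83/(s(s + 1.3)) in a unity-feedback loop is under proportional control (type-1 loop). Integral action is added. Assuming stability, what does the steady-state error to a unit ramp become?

The integrator raises the loop to type 2, so K_v → ∞ and e_ss to a ramp is zero.

0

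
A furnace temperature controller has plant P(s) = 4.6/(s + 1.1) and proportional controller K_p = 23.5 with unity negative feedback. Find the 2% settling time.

Closed-loop transfer function: T(s) = K_p·P(s)/(1 + K_p·P(s)) = 108.1/(s + 1.1 + 108.1) = 108.1/(s + 109.2).
Time constant τ = 1/109.2 = 0.009158 s, so the 2% settling time is about 4τ = 0.0366 s.

T_s ≈ 0.0366 s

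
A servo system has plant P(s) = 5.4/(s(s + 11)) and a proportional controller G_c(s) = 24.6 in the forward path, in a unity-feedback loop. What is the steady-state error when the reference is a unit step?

0

The open loop G_c(s)P(s) has a pole at the origin (type 1), so the static position error constant is infinite and e_ss = 1/(1+∞) = 0.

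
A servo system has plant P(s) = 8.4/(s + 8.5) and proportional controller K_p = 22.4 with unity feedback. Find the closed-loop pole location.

s = -196.7

Closed-loop transfer function: T(s) = K_p·P(s)/(1 + K_p·P(s)) = 188.2/(s + 8.5 + 188.2) = 188.2/(s + 196.7).
The closed-loop pole is at s = −196.7.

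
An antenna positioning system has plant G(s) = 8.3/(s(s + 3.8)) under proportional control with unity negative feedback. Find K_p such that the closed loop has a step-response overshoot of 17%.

K_p = 1.8

From %OS = 100·exp(−πζ/√(1−ζ²)) = 17%, ζ = −ln(0.17)/√(π²+ln²(0.17)) = 0.4913.
Characteristic equation s² + 3.8s + 8.3K_p = 0 gives ζ = 3.8/(2√(8.3K_p)).
Setting ζ = 0.4913: √(8.3K_p) = 3.8/(2·0.4913) = 3.867, so K_p = 14.96/8.3 = 1.8.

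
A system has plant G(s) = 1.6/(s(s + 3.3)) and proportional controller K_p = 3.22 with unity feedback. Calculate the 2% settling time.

T_s ≈ 2.42 s

The closed-loop denominator s² + 3.3s + 5.152 gives ω_n = √5.152 = 2.27 and ζ = 3.3/(2ω_n) = 0.7269.
2% settling time T_s ≈ 4/(ζω_n) = 4/1.65 = 2.42 s.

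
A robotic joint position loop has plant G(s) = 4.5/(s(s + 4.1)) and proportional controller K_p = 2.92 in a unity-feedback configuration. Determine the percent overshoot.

11.6%

Closed-loop characteristic equation: s² + 4.1s + 13.14 = 0, so ω_n = 3.625 rad/s and ζ = 4.1/(2·3.625) = 0.5655.
%OS = 100·exp(−πζ/√(1−ζ²)) = 100·exp(−π·0.5655/√0.6802) = 11.6%.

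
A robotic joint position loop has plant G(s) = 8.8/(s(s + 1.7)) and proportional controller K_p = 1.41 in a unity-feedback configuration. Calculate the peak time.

T_p = 0.919 s

The closed-loop denominator s² + 1.7s + 12.41 gives ω_n = √12.41 = 3.522 and ζ = 1.7/(2ω_n) = 0.2413.
Damped frequency ω_d = ω_n√(1−ζ²) = 3.418 rad/s, so peak time T_p = π/ω_d = 0.919 s.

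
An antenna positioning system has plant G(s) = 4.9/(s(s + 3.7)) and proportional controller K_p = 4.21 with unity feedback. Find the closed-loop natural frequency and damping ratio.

The closed-loop denominator is s(s+3.7) + 4.21·4.9 = s² + 3.7s + 20.63.
So ω_n² = 20.63 ⇒ ω_n = 4.542 rad/s, and ζ = 3.7/(2ω_n) = 0.407.

ω_n = 4.54 rad/s, ζ = 0.407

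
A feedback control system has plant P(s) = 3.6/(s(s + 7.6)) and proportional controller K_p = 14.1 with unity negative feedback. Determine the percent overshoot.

Closed-loop characteristic equation: s² + 7.6s + 50.76 = 0, so ω_n = 7.125 rad/s and ζ = 7.6/(2·7.125) = 0.5334.
%OS = 100·exp(−πζ/√(1−ζ²)) = 100·exp(−π·0.5334/√0.7155) = 13.8%.

13.8%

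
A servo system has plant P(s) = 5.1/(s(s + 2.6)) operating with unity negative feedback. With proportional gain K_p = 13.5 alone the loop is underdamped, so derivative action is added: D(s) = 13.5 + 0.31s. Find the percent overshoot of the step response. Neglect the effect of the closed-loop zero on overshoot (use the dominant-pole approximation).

Forward path: (13.5 + 0.31s)·5.1/(s(s+2.6)). The closed-loop characteristic equation is s² + (2.6 + 5.1·0.31)s + 5.1·13.5 = 0.
That is s² + 4.181s + 68.85 = 0, so ω_n = 8.298 rad/s and ζ = 4.181/(2·8.298) = 0.2519.
%OS = 100·exp(−πζ/√(1−ζ²)) = 44.1%.

44.1%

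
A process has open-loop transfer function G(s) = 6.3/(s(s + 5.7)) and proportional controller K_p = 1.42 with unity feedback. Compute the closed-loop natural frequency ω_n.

ω_n = 2.99 rad/s

1 + K_p·G(s) = 0 gives s² + 5.7s + 8.946 = 0.
So ω_n² = 8.946 ⇒ ω_n = 2.991 rad/s, and ζ = 5.7/(2ω_n) = 0.953.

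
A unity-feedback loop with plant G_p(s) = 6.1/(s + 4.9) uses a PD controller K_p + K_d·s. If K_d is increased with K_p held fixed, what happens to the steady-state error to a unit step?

unchanged

At s = 0 the derivative term contributes nothing: C(0) = K_p regardless of K_d, so K_pos = K_p·G_p(0) and e_ss are unchanged.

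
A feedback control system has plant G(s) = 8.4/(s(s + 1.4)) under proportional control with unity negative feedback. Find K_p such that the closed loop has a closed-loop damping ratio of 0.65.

K_p = 0.138

Closed-loop characteristic equation: s² + 1.4s + K_p·8.4 = 0.
So ω_n = √(8.4K_p) and 2ζω_n = 1.4, giving ζ = 1.4/(2√(8.4K_p)).
Setting ζ = 0.65: √(8.4K_p) = 1.4/(2·0.65) = 1.077, so K_p = 1.16/8.4 = 0.138.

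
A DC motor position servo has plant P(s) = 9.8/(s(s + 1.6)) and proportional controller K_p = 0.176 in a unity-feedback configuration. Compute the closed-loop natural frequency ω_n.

With unity feedback the closed-loop characteristic equation is s² + 1.6s + 0.176·9.8 = s² + 1.6s + 1.725 = 0.
So ω_n² = 1.725 ⇒ ω_n = 1.313 rad/s, and ζ = 1.6/(2ω_n) = 0.609.

ω_n = 1.31 rad/s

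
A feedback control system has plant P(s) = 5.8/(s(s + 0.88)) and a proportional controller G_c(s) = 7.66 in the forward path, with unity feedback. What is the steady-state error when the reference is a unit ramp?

0.0198

The loop has one pole at the origin (type 1). Velocity error constant K_v = lim_{s→0} s·G_c(s)P(s) = 7.66·5.8/0.88 = 50.49.
Steady-state error to a unit ramp: e_ss = 1/K_v = 0.0198.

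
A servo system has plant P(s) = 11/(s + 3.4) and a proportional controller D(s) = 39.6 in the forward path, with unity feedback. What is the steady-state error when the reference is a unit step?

0.00774

The loop is type 0. Static position error constant K_pos = D(0)·P(0) = 39.6·3.235 = 128.1.
Steady-state error to a unit step: e_ss = 1/(1+K_pos) = 1/129.1 = 0.00774.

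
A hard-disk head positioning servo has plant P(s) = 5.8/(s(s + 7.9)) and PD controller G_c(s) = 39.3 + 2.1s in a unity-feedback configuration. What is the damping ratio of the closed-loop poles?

Forward path: (39.3 + 2.1s)·5.8/(s(s+7.9)). The closed-loop characteristic equation is s² + (7.9 + 5.8·2.1)s + 5.8·39.3 = 0.
That is s² + 20.08s + 227.9 = 0, so ω_n = 15.1 rad/s and ζ = 20.08/(2·15.1) = 0.665.

ζ = 0.665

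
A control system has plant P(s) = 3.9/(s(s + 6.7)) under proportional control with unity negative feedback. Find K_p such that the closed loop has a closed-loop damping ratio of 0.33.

Closed-loop characteristic equation: s² + 6.7s + K_p·3.9 = 0.
So ω_n = √(3.9K_p) and 2ζω_n = 6.7, giving ζ = 6.7/(2√(3.9K_p)).
Setting ζ = 0.33: √(3.9K_p) = 6.7/(2·0.33) = 10.15, so K_p = 103.1/3.9 = 26.4.

K_p = 26.4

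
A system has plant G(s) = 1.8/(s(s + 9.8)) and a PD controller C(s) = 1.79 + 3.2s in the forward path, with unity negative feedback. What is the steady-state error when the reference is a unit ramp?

The loop has one pole at the origin (type 1). Velocity error constant K_v = lim_{s→0} s·C(s)G(s) = 1.79·1.8/9.8 = 0.3288.
Steady-state error to a unit ramp: e_ss = 1/K_v = 3.04.

3.04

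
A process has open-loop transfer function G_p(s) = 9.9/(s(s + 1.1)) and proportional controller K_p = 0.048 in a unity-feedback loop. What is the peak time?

T_p = 7.56 s

Closed-loop characteristic equation: s² + 1.1s + 0.4752 = 0, so ω_n = 0.6893 rad/s and ζ = 1.1/(2·0.6893) = 0.7979.
Damped frequency ω_d = ω_n√(1−ζ²) = 0.4156 rad/s, so peak time T_p = π/ω_d = 7.56 s.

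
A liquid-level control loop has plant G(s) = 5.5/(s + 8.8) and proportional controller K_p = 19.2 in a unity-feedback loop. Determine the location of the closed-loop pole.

Closed-loop transfer function: T(s) = K_p·G(s)/(1 + K_p·G(s)) = 105.6/(s + 8.8 + 105.6) = 105.6/(s + 114.4).
The closed-loop pole is at s = −114.4.

s = -114.4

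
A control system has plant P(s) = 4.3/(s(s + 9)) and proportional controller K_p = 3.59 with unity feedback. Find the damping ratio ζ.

With unity feedback the closed-loop characteristic equation is s² + 9s + 3.59·4.3 = s² + 9s + 15.44 = 0.
Matching s² + 2ζω_n s + ω_n²: ω_n = √15.44 = 3.929 rad/s and 2ζω_n = 9, so ζ = 9/(2·3.929) = 1.15.

ζ = 1.15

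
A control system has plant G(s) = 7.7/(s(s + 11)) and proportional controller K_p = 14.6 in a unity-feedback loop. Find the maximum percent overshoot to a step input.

The closed-loop denominator s² + 11s + 112.4 gives ω_n = √112.4 = 10.6 and ζ = 11/(2ω_n) = 0.5187.
%OS = 100·exp(−πζ/√(1−ζ²)) = 100·exp(−π·0.5187/√0.7309) = 14.9%.

14.9%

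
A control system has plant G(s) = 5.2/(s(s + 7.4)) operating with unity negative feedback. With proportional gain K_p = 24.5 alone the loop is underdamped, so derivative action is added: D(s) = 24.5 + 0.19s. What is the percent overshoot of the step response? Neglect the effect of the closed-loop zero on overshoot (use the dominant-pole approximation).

Forward path: (24.5 + 0.19s)·5.2/(s(s+7.4)). The closed-loop characteristic equation is s² + (7.4 + 5.2·0.19)s + 5.2·24.5 = 0.
That is s² + 8.388s + 127.4 = 0, so ω_n = 11.29 rad/s and ζ = 8.388/(2·11.29) = 0.3716.
%OS = 100·exp(−πζ/√(1−ζ²)) = 28.4%.

28.4%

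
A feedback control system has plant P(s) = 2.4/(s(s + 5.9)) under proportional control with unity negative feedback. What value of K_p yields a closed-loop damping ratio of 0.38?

Closed-loop characteristic equation: s² + 5.9s + K_p·2.4 = 0.
So ω_n = √(2.4K_p) and 2ζω_n = 5.9, giving ζ = 5.9/(2√(2.4K_p)).
Setting ζ = 0.38: √(2.4K_p) = 5.9/(2·0.38) = 7.763, so K_p = 60.27/2.4 = 25.1.

K_p = 25.1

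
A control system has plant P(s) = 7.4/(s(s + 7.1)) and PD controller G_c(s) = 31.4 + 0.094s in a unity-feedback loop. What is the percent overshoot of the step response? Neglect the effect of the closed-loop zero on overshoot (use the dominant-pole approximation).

43.6%

Forward path: (31.4 + 0.094s)·7.4/(s(s+7.1)). The closed-loop characteristic equation is s² + (7.1 + 7.4·0.094)s + 7.4·31.4 = 0.
That is s² + 7.796s + 232.4 = 0, so ω_n = 15.24 rad/s and ζ = 7.796/(2·15.24) = 0.2557.
%OS = 100·exp(−πζ/√(1−ζ²)) = 43.6%.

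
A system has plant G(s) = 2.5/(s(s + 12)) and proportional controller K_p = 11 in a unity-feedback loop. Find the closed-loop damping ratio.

1 + K_p·G(s) = 0 gives s² + 12s + 27.5 = 0.
Matching s² + 2ζω_n s + ω_n²: ω_n = √27.5 = 5.244 rad/s and 2ζω_n = 12, so ζ = 12/(2·5.244) = 1.14.

ζ = 1.14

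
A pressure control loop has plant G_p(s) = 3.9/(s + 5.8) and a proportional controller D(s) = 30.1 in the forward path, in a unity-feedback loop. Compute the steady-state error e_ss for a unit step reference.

The loop is type 0. Static position error constant K_pos = D(0)·G_p(0) = 30.1·0.6724 = 20.24.
Steady-state error to a unit step: e_ss = 1/(1+K_pos) = 1/21.24 = 0.0471.

0.0471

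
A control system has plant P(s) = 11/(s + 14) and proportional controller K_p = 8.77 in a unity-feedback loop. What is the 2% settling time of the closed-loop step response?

T_s ≈ 0.0362 s

Closed-loop transfer function: T(s) = K_p·P(s)/(1 + K_p·P(s)) = 96.47/(s + 14 + 96.47) = 96.47/(s + 110.5).
Time constant τ = 1/110.5 = 0.009052 s, so the 2% settling time is about 4τ = 0.0362 s.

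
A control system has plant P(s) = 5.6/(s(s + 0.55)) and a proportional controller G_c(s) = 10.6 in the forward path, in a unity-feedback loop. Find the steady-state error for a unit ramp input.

The loop has one pole at the origin (type 1). Velocity error constant K_v = lim_{s→0} s·G_c(s)P(s) = 10.6·5.6/0.55 = 107.9.
Steady-state error to a unit ramp: e_ss = 1/K_v = 0.00927.

0.00927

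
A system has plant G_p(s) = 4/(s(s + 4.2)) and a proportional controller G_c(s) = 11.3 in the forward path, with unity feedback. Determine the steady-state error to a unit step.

The open loop G_c(s)G_p(s) has a pole at the origin (type 1), so the static position error constant is infinite and e_ss = 1/(1+∞) = 0.

0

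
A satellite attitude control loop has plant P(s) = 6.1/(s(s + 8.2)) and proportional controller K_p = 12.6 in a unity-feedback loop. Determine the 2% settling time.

Closed-loop characteristic equation: s² + 8.2s + 76.86 = 0, so ω_n = 8.767 rad/s and ζ = 8.2/(2·8.767) = 0.4677.
2% settling time T_s ≈ 4/(ζω_n) = 4/4.1 = 0.976 s.

T_s ≈ 0.976 s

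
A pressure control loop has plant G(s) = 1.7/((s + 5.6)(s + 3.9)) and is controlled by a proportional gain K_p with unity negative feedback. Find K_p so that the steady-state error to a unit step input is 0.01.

K_p = 1270

The loop is type 0, so e_ss(step) = 1/(1 + K_pos) with K_pos = K_p·G(0).
G(0) = 0.07784. Require 1/(1 + K_p·0.07784) = 0.01, so 1 + 0.07784·K_p = 100.
K_p = (100 − 1)/0.07784 = 1270.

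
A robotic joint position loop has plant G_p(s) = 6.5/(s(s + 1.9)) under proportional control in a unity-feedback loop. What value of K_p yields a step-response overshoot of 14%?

From %OS = 100·exp(−πζ/√(1−ζ²)) = 14%, ζ = −ln(0.14)/√(π²+ln²(0.14)) = 0.5305.
Characteristic equation s² + 1.9s + 6.5K_p = 0 gives ζ = 1.9/(2√(6.5K_p)).
Setting ζ = 0.5305: √(6.5K_p) = 1.9/(2·0.5305) = 1.791, so K_p = 3.207/6.5 = 0.493.

K_p = 0.493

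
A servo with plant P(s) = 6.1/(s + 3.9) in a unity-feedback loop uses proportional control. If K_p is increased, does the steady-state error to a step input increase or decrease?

e_ss = 1/(1 + K_p·P(0)); a larger K_p raises the denominator, so e_ss decreases.

decrease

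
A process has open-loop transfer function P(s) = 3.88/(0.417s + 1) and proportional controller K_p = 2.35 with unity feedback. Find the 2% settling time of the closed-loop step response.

Closed loop: T(s) = K_p·P/(1+K_p·P) = 9.118/(0.417s + 1 + 9.118), with pole at s = −(1 + 9.118)/0.417 = −24.26.
τ = 1/24.26 = 0.04121 s, so 2% settling time ≈ 4τ = 0.165 s.

T_s ≈ 0.165 s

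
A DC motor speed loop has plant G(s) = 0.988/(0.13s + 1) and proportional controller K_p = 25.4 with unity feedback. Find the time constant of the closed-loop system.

τ = 0.00498 s

Closed loop: T(s) = K_p·G/(1+K_p·G) = 25.1/(0.13s + 1 + 25.1), with pole at s = −(1 + 25.1)/0.13 = −200.7.
Closed-loop time constant τ = 1/200.7 = 0.00498 s.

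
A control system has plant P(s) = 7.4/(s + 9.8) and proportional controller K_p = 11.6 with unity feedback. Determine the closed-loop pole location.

Closed-loop transfer function: T(s) = K_p·P(s)/(1 + K_p·P(s)) = 85.84/(s + 9.8 + 85.84) = 85.84/(s + 95.64).
The closed-loop pole is at s = −95.64.

s = -95.64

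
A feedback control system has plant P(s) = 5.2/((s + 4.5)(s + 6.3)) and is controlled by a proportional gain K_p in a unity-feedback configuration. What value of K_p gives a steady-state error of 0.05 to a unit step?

The loop is type 0, so e_ss(step) = 1/(1 + K_pos) with K_pos = K_p·P(0).
P(0) = 0.1834. Require 1/(1 + K_p·0.1834) = 0.05, so 1 + 0.1834·K_p = 20.
K_p = (20 − 1)/0.1834 = 104.

K_p = 104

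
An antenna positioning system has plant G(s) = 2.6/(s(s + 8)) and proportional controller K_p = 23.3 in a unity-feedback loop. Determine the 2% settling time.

T_s ≈ 1 s

The closed-loop denominator s² + 8s + 60.58 gives ω_n = √60.58 = 7.783 and ζ = 8/(2ω_n) = 0.5139.
2% settling time T_s ≈ 4/(ζω_n) = 4/4 = 1 s.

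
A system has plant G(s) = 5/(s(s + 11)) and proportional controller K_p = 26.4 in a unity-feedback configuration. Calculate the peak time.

T_p = 0.311 s

The closed-loop denominator s² + 11s + 132 gives ω_n = √132 = 11.49 and ζ = 11/(2ω_n) = 0.4787.
Damped frequency ω_d = ω_n√(1−ζ²) = 10.09 rad/s, so peak time T_p = π/ω_d = 0.311 s.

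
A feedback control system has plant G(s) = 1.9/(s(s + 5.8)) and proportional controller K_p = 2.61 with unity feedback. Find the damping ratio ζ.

ζ = 1.3

The closed-loop denominator is s(s+5.8) + 2.61·1.9 = s² + 5.8s + 4.959.
So ω_n² = 4.959 ⇒ ω_n = 2.227 rad/s, and ζ = 5.8/(2ω_n) = 1.3.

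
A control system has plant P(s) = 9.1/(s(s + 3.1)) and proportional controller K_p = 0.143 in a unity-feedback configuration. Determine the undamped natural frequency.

ω_n = 1.14 rad/s

1 + K_p·P(s) = 0 gives s² + 3.1s + 1.301 = 0.
So ω_n² = 1.301 ⇒ ω_n = 1.141 rad/s, and ζ = 3.1/(2ω_n) = 1.36.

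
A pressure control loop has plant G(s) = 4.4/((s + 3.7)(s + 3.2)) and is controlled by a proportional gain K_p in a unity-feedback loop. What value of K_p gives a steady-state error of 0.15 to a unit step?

K_p = 15.2

For a type-0 loop with proportional control, e_ss = 1/(1 + K_p·G(0)).
G(0) = 0.3716. Require 1/(1 + K_p·0.3716) = 0.15, so 1 + 0.3716·K_p = 6.667.
K_p = (6.667 − 1)/0.3716 = 15.2.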